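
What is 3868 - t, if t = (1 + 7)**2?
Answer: 3804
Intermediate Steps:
t = 64 (t = 8**2 = 64)
3868 - t = 3868 - 1*64 = 3868 - 64 = 3804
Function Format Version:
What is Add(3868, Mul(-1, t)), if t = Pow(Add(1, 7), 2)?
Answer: 3804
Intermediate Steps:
t = 64 (t = Pow(8, 2) = 64)
Add(3868, Mul(-1, t)) = Add(3868, Mul(-1, 64)) = Add(3868, -64) = 3804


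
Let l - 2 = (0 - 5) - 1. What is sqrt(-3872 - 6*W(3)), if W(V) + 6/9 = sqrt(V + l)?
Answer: sqrt(-3868 - 6*I) ≈ 0.0482 - 62.193*I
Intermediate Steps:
l = -4 (l = 2 + ((0 - 5) - 1) = 2 + (-5 - 1) = 2 - 6 = -4)
W(V) = -2/3 + sqrt(-4 + V) (W(V) = -2/3 + sqrt(V - 4) = -2/3 + sqrt(-4 + V))
sqrt(-3872 - 6*W(3)) = sqrt(-3872 - 6*(-2/3 + sqrt(-4 + 3))) = sqrt(-3872 - 6*(-2/3 + sqrt(-1))) = sqrt(-3872 - 6*(-2/3 + I)) = sqrt(-3872 + (4 - 6*I)) = sqrt(-3868 - 6*I)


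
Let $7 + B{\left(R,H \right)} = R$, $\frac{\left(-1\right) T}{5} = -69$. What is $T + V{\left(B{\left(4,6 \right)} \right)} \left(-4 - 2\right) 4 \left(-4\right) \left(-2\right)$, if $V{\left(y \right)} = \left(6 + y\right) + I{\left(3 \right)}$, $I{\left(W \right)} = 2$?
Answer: $-615$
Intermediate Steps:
$T = 345$ ($T = \left(-5\right) \left(-69\right) = 345$)
$B{\left(R,H \right)} = -7 + R$
$V{\left(y \right)} = 8 + y$ ($V{\left(y \right)} = \left(6 + y\right) + 2 = 8 + y$)
$T + V{\left(B{\left(4,6 \right)} \right)} \left(-4 - 2\right) 4 \left(-4\right) \left(-2\right) = 345 + \left(8 + \left(-7 + 4\right)\right) \left(-4 - 2\right) 4 \left(-4\right) \left(-2\right) = 345 + \left(8 - 3\right) \left(-6\right) 4 \left(-4\right) \left(-2\right) = 345 + 5 \left(-24\right) \left(-4\right) \left(-2\right) = 345 + 5 \cdot 96 \left(-2\right) = 345 + 5 \left(-192\right) = 345 - 960 = -615$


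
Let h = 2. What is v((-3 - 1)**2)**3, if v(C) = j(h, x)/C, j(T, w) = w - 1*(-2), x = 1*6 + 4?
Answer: 27/64 ≈ 0.42188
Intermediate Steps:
x = 10 (x = 6 + 4 = 10)
j(T, w) = 2 + w (j(T, w) = w + 2 = 2 + w)
v(C) = 12/C (v(C) = (2 + 10)/C = 12/C)
v((-3 - 1)**2)**3 = (12/((-3 - 1)**2))**3 = (12/((-4)**2))**3 = (12/16)**3 = (12*(1/16))**3 = (3/4)**3 = 27/64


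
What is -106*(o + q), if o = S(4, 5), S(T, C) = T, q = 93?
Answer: -10282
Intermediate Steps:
o = 4
-106*(o + q) = -106*(4 + 93) = -106*97 = -10282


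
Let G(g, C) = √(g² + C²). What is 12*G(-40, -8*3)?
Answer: 96*√34 ≈ 559.77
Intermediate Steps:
G(g, C) = √(C² + g²)
12*G(-40, -8*3) = 12*√((-8*3)² + (-40)²) = 12*√((-24)² + 1600) = 12*√(576 + 1600) = 12*√2176 = 12*(8*√34) = 96*√34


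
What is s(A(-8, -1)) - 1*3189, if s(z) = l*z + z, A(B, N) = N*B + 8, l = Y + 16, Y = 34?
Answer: -2373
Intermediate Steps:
l = 50 (l = 34 + 16 = 50)
A(B, N) = 8 + B*N (A(B, N) = B*N + 8 = 8 + B*N)
s(z) = 51*z (s(z) = 50*z + z = 51*z)
s(A(-8, -1)) - 1*3189 = 51*(8 - 8*(-1)) - 1*3189 = 51*(8 + 8) - 3189 = 51*16 - 3189 = 816 - 3189 = -2373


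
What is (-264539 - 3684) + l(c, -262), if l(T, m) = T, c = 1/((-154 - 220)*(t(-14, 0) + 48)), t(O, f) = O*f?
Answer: -4815139297/17952 ≈ -2.6822e+5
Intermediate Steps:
c = -1/17952 (c = 1/((-154 - 220)*(-14*0 + 48)) = 1/(-374*(0 + 48)) = 1/(-374*48) = 1/(-17952) = -1/17952 ≈ -5.5704e-5)
(-264539 - 3684) + l(c, -262) = (-264539 - 3684) - 1/17952 = -268223 - 1/17952 = -4815139297/17952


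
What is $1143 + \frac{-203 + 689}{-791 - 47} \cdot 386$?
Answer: $\frac{385119}{419} \approx 919.14$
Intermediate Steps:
$1143 + \frac{-203 + 689}{-791 - 47} \cdot 386 = 1143 + \frac{486}{-838} \cdot 386 = 1143 + 486 \left(- \frac{1}{838}\right) 386 = 1143 - \frac{93798}{419} = \frac{385119}{419}$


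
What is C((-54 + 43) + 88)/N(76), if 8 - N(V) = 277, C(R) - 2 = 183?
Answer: -185/269 ≈ -0.68773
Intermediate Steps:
C(R) = 185 (C(R) = 2 + 183 = 185)
N(V) = -269 (N(V) = 8 - 1*277 = 8 - 277 = -269)
C((-54 + 43) + 88)/N(76) = 185/(-269) = 185*(-1/269) = -185/269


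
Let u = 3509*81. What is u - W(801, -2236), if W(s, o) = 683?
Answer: 283546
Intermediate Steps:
u = 284229
u - W(801, -2236) = 284229 - 1*683 = 284229 - 683 = 283546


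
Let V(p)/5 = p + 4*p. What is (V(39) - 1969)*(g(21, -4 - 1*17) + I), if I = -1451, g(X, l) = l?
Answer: 1463168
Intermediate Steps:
V(p) = 25*p (V(p) = 5*(p + 4*p) = 5*(5*p) = 25*p)
(V(39) - 1969)*(g(21, -4 - 1*17) + I) = (25*39 - 1969)*((-4 - 1*17) - 1451) = (975 - 1969)*((-4 - 17) - 1451) = -994*(-21 - 1451) = -994*(-1472) = 1463168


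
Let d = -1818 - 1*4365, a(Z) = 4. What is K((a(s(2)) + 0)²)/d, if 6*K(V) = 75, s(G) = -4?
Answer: -25/12366 ≈ -0.0020217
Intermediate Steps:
K(V) = 25/2 (K(V) = (⅙)*75 = 25/2)
d = -6183 (d = -1818 - 4365 = -6183)
K((a(s(2)) + 0)²)/d = (25/2)/(-6183) = (25/2)*(-1/6183) = -25/12366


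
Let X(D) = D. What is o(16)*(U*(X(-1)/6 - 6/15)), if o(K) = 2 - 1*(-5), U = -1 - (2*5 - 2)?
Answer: 357/10 ≈ 35.700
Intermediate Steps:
U = -9 (U = -1 - (10 - 2) = -1 - 1*8 = -1 - 8 = -9)
o(K) = 7 (o(K) = 2 + 5 = 7)
o(16)*(U*(X(-1)/6 - 6/15)) = 7*(-9*(-1/6 - 6/15)) = 7*(-9*(-1*1/6 - 6*1/15)) = 7*(-9*(-1/6 - 2/5)) = 7*(-9*(-17/30)) = 7*(51/10) = 357/10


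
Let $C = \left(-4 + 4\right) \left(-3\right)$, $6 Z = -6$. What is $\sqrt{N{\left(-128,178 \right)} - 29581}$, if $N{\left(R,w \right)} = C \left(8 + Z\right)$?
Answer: $i \sqrt{29581} \approx 171.99 i$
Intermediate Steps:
$Z = -1$ ($Z = \frac{1}{6} \left(-6\right) = -1$)
$C = 0$ ($C = 0 \left(-3\right) = 0$)
$N{\left(R,w \right)} = 0$ ($N{\left(R,w \right)} = 0 \left(8 - 1\right) = 0 \cdot 7 = 0$)
$\sqrt{N{\left(-128,178 \right)} - 29581} = \sqrt{0 - 29581} = \sqrt{-29581} = i \sqrt{29581}$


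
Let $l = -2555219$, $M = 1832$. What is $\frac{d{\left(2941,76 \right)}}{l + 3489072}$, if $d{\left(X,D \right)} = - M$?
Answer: $- \frac{1832}{933853} \approx -0.0019618$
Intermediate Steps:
$d{\left(X,D \right)} = -1832$ ($d{\left(X,D \right)} = \left(-1\right) 1832 = -1832$)
$\frac{d{\left(2941,76 \right)}}{l + 3489072} = - \frac{1832}{-2555219 + 3489072} = - \frac{1832}{933853}$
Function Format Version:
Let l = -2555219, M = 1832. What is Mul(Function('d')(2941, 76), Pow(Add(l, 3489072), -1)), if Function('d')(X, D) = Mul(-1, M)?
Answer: Rational(-1832, 933853) ≈ -0.0019618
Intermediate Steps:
Function('d')(X, D) = -1832 (Function('d')(X, D) = Mul(-1, 1832) = -1832)
Mul(Function('d')(2941, 76), Pow(Add(l, 3489072), -1)) = Mul(-1832, Pow(Add(-2555219, 3489072), -1)) = Mul(-1832, Pow(933853, -1)) = Mul(-1832, Rational(1, 933853)) = Rational(-1832, 933853)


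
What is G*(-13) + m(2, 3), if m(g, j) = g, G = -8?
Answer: 106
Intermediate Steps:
G*(-13) + m(2, 3) = -8*(-13) + 2 = 104 + 2 = 106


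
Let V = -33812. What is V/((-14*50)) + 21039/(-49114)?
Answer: 411478817/8594950 ≈ 47.875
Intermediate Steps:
V/((-14*50)) + 21039/(-49114) = -33812/((-14*50)) + 21039/(-49114) = -33812/(-700) + 21039*(-1/49114) = -33812*(-1/700) - 21039/49114 = 8453/175 - 21039/49114 = 411478817/8594950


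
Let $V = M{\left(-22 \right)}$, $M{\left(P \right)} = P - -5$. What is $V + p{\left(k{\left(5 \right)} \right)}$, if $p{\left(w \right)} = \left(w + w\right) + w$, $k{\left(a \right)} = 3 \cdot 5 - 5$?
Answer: $13$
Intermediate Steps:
$M{\left(P \right)} = 5 + P$ ($M{\left(P \right)} = P + 5 = 5 + P$)
$k{\left(a \right)} = 10$ ($k{\left(a \right)} = 15 - 5 = 10$)
$V = -17$ ($V = 5 - 22 = -17$)
$p{\left(w \right)} = 3 w$ ($p{\left(w \right)} = 2 w + w = 3 w$)
$V + p{\left(k{\left(5 \right)} \right)} = -17 + 3 \cdot 10 = -17 + 30 = 13$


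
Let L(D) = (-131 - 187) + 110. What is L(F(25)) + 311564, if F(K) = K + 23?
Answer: 311356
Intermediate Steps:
F(K) = 23 + K
L(D) = -208 (L(D) = -318 + 110 = -208)
L(F(25)) + 311564 = -208 + 311564 = 311356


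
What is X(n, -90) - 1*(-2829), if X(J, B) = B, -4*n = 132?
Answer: 2739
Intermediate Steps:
n = -33 (n = -1/4*132 = -33)
X(n, -90) - 1*(-2829) = -90 - 1*(-2829) = -90 + 2829 = 2739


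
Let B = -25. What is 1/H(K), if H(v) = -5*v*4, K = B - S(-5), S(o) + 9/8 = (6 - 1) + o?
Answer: 2/955 ≈ 0.0020942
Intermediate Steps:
S(o) = 31/8 + o (S(o) = -9/8 + ((6 - 1) + o) = -9/8 + (5 + o) = 31/8 + o)
K = -191/8 (K = -25 - (31/8 - 5) = -25 - 1*(-9/8) = -25 + 9/8 = -191/8 ≈ -23.875)
H(v) = -20*v
1/H(K) = 1/(-20*(-191/8)) = 1/(955/2) = 2/955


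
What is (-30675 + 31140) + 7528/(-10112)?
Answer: 586819/1264 ≈ 464.26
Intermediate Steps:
(-30675 + 31140) + 7528/(-10112) = 465 + 7528*(-1/10112) = 465 - 941/1264 = 586819/1264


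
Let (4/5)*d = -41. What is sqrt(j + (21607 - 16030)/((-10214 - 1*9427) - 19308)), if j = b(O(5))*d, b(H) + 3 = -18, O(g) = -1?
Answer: sqrt(725546892557)/25966 ≈ 32.804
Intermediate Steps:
b(H) = -21 (b(H) = -3 - 18 = -21)
d = -205/4 (d = (5/4)*(-41) = -205/4 ≈ -51.250)
j = 4305/4 (j = -21*(-205/4) = 4305/4 ≈ 1076.3)
sqrt(j + (21607 - 16030)/((-10214 - 1*9427) - 19308)) = sqrt(4305/4 + (21607 - 16030)/((-10214 - 1*9427) - 19308)) = sqrt(4305/4 + 5577/((-10214 - 9427) - 19308)) = sqrt(4305/4 + 5577/(-19641 - 19308)) = sqrt(4305/4 + 5577/(-38949)) = sqrt(4305/4 + 5577*(-1/38949)) = sqrt(4305/4 - 1859/12983) = sqrt(55884379/51932) = sqrt(725546892557)/25966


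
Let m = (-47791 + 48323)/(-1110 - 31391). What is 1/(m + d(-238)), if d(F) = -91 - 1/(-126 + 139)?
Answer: -60359/5498300 ≈ -0.010978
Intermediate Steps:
m = -76/4643 (m = 532/(-32501) = 532*(-1/32501) = -76/4643 ≈ -0.016369)
d(F) = -1184/13 (d(F) = -91 - 1/13 = -1184/13)
1/(m + d(-238)) = 1/(-76/4643 - 1184/13) = 1/(-5498300/60359) = -60359/5498300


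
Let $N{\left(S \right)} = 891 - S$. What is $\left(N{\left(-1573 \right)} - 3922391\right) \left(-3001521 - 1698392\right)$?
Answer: $18423315866351$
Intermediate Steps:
$\left(N{\left(-1573 \right)} - 3922391\right) \left(-3001521 - 1698392\right) = \left(\left(891 - -1573\right) - 3922391\right) \left(-3001521 - 1698392\right) = \left(\left(891 + 1573\right) - 3922391\right) \left(-4699913\right) = \left(2464 - 3922391\right) \left(-4699913\right) = \left(-3919927\right) \left(-4699913\right) = 18423315866351$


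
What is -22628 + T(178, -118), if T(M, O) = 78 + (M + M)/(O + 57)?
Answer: -1375906/61 ≈ -22556.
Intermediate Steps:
T(M, O) = 78 + 2*M/(57 + O) (T(M, O) = 78 + (2*M)/(57 + O) = 78 + 2*M/(57 + O))
-22628 + T(178, -118) = -22628 + 2*(2223 + 178 + 39*(-118))/(57 - 118) = -22628 + 2*(2223 + 178 - 4602)/(-61) = -22628 + 2*(-1/61)*(-2201) = -22628 + 4402/61 = -1375906/61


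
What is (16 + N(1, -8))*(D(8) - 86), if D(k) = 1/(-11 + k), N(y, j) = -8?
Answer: -2072/3 ≈ -690.67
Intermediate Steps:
(16 + N(1, -8))*(D(8) - 86) = (16 - 8)*(1/(-11 + 8) - 86) = 8*(1/(-3) - 86) = 8*(-⅓ - 86) = 8*(-259/3) = -2072/3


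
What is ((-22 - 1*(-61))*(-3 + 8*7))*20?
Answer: 41340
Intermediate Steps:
((-22 - 1*(-61))*(-3 + 8*7))*20 = ((-22 + 61)*(-3 + 56))*20 = (39*53)*20 = 2067*20 = 41340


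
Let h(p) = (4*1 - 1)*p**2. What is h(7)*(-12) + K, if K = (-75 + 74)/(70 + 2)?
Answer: -127009/72 ≈ -1764.0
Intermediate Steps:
K = -1/72 ≈ -0.013889
h(p) = 3*p**2 (h(p) = (4 - 1)*p**2 = 3*p**2)
h(7)*(-12) + K = (3*7**2)*(-12) - 1/72 = (3*49)*(-12) - 1/72 = 147*(-12) - 1/72 = -1764 - 1/72 = -127009/72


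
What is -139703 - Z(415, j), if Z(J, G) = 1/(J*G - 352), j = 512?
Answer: -29634917985/212128 ≈ -1.3970e+5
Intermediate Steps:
Z(J, G) = 1/(-352 + G*J) (Z(J, G) = 1/(G*J - 352) = 1/(-352 + G*J))
-139703 - Z(415, j) = -139703 - 1/(-352 + 512*415) = -139703 - 1/(-352 + 212480) = -139703 - 1/212128 = -29634917985/212128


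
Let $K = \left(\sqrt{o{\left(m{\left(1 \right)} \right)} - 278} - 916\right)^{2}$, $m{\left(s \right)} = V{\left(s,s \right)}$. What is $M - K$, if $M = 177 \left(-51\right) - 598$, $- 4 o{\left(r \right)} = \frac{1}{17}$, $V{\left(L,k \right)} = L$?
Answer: $- \frac{57691403}{68} + \frac{916 i \sqrt{321385}}{17} \approx -8.484 \cdot 10^{5} + 30546.0 i$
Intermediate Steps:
$m{\left(s \right)} = s$
$o{\left(r \right)} = - \frac{1}{68}$ ($o{\left(r \right)} = - \frac{1}{4 \cdot 17} = \left(- \frac{1}{4}\right) \frac{1}{17} = - \frac{1}{68}$)
$M = -9625$ ($M = -9027 - 598 = -9625$)
$K = \left(-916 + \frac{i \sqrt{321385}}{34}\right)^{2}$ ($K = \left(\sqrt{- \frac{1}{68} - 278} - 916\right)^{2} = \left(\sqrt{- \frac{18905}{68}} - 916\right)^{2} = \left(\frac{i \sqrt{321385}}{34} - 916\right)^{2} = \left(-916 + \frac{i \sqrt{321385}}{34}\right)^{2} \approx 8.3878 \cdot 10^{5} - 30546.0 i$)
$M - K = -9625 - \frac{\left(31144 - i \sqrt{321385}\right)^{2}}{1156}$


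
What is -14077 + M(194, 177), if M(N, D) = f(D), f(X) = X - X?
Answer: -14077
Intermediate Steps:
f(X) = 0
M(N, D) = 0
-14077 + M(194, 177) = -14077 + 0 = -14077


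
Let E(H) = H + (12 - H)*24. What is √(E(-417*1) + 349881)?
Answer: 4*√22485 ≈ 599.80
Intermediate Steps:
E(H) = 288 - 23*H (E(H) = H + (288 - 24*H) = 288 - 23*H)
√(E(-417*1) + 349881) = √((288 - (-9591)) + 349881) = √((288 - 23*(-417)) + 349881) = √((288 + 9591) + 349881) = √(9879 + 349881) = √359760 = 4*√22485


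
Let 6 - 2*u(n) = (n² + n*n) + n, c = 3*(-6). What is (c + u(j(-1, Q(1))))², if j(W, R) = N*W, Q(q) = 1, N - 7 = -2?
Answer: 5625/4 ≈ 1406.3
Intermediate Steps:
N = 5 (N = 7 - 2 = 5)
c = -18
j(W, R) = 5*W
u(n) = 3 - n² - n/2 (u(n) = 3 - ((n² + n*n) + n)/2 = 3 - ((n² + n²) + n)/2 = 3 - (2*n² + n)/2 = 3 - (n + 2*n²)/2 = 3 + (-n² - n/2) = 3 - n² - n/2)
(c + u(j(-1, Q(1))))² = (-18 + (3 - (5*(-1))² - 5*(-1)/2))² = (-18 + (3 - 1*(-5)² - ½*(-5)))² = (-18 + (3 - 1*25 + 5/2))² = (-18 + (3 - 25 + 5/2))² = (-18 - 39/2)² = (-75/2)² = 5625/4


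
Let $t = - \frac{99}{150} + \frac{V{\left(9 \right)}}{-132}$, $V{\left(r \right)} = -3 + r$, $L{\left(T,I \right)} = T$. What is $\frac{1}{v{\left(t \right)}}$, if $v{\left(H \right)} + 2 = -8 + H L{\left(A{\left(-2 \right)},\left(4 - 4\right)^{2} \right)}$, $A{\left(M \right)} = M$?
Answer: $- \frac{275}{2362} \approx -0.11643$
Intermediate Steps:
$t = - \frac{194}{275}$ ($t = - \frac{99}{150} + \frac{-3 + 9}{-132} = \left(-99\right) \frac{1}{150} + 6 \left(- \frac{1}{132}\right) = - \frac{33}{50} - \frac{1}{22} = - \frac{194}{275} \approx -0.70545$)
$v{\left(H \right)} = -10 - 2 H$ ($v{\left(H \right)} = -2 + \left(-8 + H \left(-2\right)\right) = -2 - \left(8 + 2 H\right) = -10 - 2 H$)
$\frac{1}{v{\left(t \right)}} = \frac{1}{-10 - - \frac{388}{275}} = \frac{1}{-10 + \frac{388}{275}} = \frac{1}{- \frac{2362}{275}} = - \frac{275}{2362}$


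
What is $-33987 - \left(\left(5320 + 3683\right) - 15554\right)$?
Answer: $-27436$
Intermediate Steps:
$-33987 - \left(\left(5320 + 3683\right) - 15554\right) = -33987 - \left(9003 - 15554\right) = -33987 - -6551 = -33987 + 6551 = -27436$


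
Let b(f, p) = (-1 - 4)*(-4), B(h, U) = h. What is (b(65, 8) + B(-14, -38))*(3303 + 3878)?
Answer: 43086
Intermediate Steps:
b(f, p) = 20 (b(f, p) = -5*(-4) = 20)
(b(65, 8) + B(-14, -38))*(3303 + 3878) = (20 - 14)*(3303 + 3878) = 6*7181 = 43086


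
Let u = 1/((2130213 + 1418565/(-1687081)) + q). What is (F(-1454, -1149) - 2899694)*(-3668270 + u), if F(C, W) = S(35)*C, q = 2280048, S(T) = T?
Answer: 479358175653073600768157/44288488807 ≈ 1.0824e+13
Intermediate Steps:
F(C, W) = 35*C
u = 1687081/7440466119576 (u = 1/((2130213 + 1418565/(-1687081)) + 2280048) = 1/((2130213 + 1418565*(-1/1687081)) + 2280048) = 1/((2130213 - 1418565/1687081) + 2280048) = 1/(3593840459688/1687081 + 2280048) = 1/(7440466119576/1687081) = 1687081/7440466119576 ≈ 2.2674e-7)
(F(-1454, -1149) - 2899694)*(-3668270 + u) = (35*(-1454) - 2899694)*(-3668270 + 1687081/7440466119576) = (-50890 - 2899694)*(-27293638652455366439/7440466119576) = -2950584*(-27293638652455366439/7440466119576) = 479358175653073600768157/44288488807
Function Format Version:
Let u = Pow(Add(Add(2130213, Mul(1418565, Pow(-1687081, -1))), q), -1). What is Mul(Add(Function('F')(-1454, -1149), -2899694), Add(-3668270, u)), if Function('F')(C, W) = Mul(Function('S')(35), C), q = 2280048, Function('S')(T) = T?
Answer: Rational(479358175653073600768157, 44288488807) ≈ 1.0824e+13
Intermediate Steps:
Function('F')(C, W) = Mul(35, C)
u = Rational(1687081, 7440466119576) (u = Pow(Add(Add(2130213, Mul(1418565, Pow(-1687081, -1))), 2280048), -1) = Pow(Add(Add(2130213, Mul(1418565, Rational(-1, 1687081))), 2280048), -1) = Pow(Add(Add(2130213, Rational(-1418565, 1687081)), 2280048), -1) = Pow(Add(Rational(3593840459688, 1687081), 2280048), -1) = Pow(Rational(7440466119576, 1687081), -1) = Rational(1687081, 7440466119576) ≈ 2.2674e-7)
Mul(Add(Function('F')(-1454, -1149), -2899694), Add(-3668270, u)) = Mul(Add(Mul(35, -1454), -2899694), Add(-3668270, Rational(1687081, 7440466119576))) = Mul(Add(-50890, -2899694), Rational(-27293638652455366439, 7440466119576)) = Mul(-2950584, Rational(-27293638652455366439, 7440466119576)) = Rational(479358175653073600768157, 44288488807)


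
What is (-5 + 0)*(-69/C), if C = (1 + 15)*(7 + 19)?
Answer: 345/416 ≈ 0.82933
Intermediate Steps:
C = 416 (C = 16*26 = 416)
(-5 + 0)*(-69/C) = (-5 + 0)*(-69/416) = -5*(-69)/416 = -5*(-69/416) = 345/416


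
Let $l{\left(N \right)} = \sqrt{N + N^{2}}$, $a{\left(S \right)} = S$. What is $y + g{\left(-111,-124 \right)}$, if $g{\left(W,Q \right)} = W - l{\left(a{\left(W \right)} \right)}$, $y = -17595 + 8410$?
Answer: $-9296 - \sqrt{12210} \approx -9406.5$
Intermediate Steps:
$y = -9185$
$g{\left(W,Q \right)} = W - \sqrt{W \left(1 + W\right)}$
$y + g{\left(-111,-124 \right)} = -9185 - \left(111 + \sqrt{- 111 \left(1 - 111\right)}\right) = -9185 - \left(111 + \sqrt{\left(-111\right) \left(-110\right)}\right) = -9185 - \left(111 + \sqrt{12210}\right) = -9296 - \sqrt{12210}$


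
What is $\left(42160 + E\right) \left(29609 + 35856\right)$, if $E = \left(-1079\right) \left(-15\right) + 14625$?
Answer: $4776981050$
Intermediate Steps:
$E = 30810$ ($E = 16185 + 14625 = 30810$)
$\left(42160 + E\right) \left(29609 + 35856\right) = \left(42160 + 30810\right) \left(29609 + 35856\right) = 72970 \cdot 65465 = 4776981050$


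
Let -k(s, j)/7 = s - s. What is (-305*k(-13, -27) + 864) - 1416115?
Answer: -1415251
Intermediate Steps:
k(s, j) = 0 (k(s, j) = -7*(s - s) = -7*0 = 0)
(-305*k(-13, -27) + 864) - 1416115 = (-305*0 + 864) - 1416115 = (0 + 864) - 1416115 = 864 - 1416115 = -1415251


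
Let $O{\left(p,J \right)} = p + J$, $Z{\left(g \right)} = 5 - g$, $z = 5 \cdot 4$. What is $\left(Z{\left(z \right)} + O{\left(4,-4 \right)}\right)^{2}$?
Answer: $225$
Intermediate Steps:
$z = 20$
$O{\left(p,J \right)} = J + p$
$\left(Z{\left(z \right)} + O{\left(4,-4 \right)}\right)^{2} = \left(\left(5 - 20\right) + \left(-4 + 4\right)\right)^{2} = \left(\left(5 - 20\right) + 0\right)^{2} = \left(-15 + 0\right)^{2} = \left(-15\right)^{2} = 225$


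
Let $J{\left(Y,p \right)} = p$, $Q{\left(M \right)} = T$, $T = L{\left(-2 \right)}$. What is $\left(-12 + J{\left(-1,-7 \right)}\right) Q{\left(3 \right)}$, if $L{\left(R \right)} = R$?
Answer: $38$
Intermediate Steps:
$T = -2$
$Q{\left(M \right)} = -2$
$\left(-12 + J{\left(-1,-7 \right)}\right) Q{\left(3 \right)} = \left(-12 - 7\right) \left(-2\right) = \left(-19\right) \left(-2\right) = 38$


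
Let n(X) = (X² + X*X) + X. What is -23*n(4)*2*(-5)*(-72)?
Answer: -596160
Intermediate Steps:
n(X) = X + 2*X² (n(X) = (X² + X²) + X = 2*X² + X = X + 2*X²)
-23*n(4)*2*(-5)*(-72) = -23*(4*(1 + 2*4))*2*(-5)*(-72) = -23*(4*(1 + 8))*2*(-5)*(-72) = -23*(4*9)*2*(-5)*(-72) = -23*36*2*(-5)*(-72) = -1656*(-5)*(-72) = -23*(-360)*(-72) = 8280*(-72) = -596160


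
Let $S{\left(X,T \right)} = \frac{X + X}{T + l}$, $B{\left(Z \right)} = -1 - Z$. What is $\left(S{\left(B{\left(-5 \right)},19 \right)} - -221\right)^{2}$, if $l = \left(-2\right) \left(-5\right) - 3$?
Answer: $\frac{8277129}{169} \approx 48977.0$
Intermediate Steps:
$l = 7$ ($l = 10 - 3 = 7$)
$S{\left(X,T \right)} = \frac{2 X}{7 + T}$ ($S{\left(X,T \right)} = \frac{X + X}{T + 7} = \frac{2 X}{7 + T}$)
$\left(S{\left(B{\left(-5 \right)},19 \right)} - -221\right)^{2} = \left(\frac{2 \left(-1 - -5\right)}{7 + 19} - -221\right)^{2} = \left(\frac{2 \left(-1 + 5\right)}{26} + 221\right)^{2} = \left(2 \cdot 4 \cdot \frac{1}{26} + 221\right)^{2} = \left(\frac{4}{13} + 221\right)^{2} = \left(\frac{2877}{13}\right)^{2} = \frac{8277129}{169}$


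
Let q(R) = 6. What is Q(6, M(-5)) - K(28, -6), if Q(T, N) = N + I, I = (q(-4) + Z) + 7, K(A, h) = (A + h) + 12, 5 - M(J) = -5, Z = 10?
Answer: -1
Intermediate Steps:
M(J) = 10 (M(J) = 5 - 1*(-5) = 5 + 5 = 10)
K(A, h) = 12 + A + h
I = 23 (I = (6 + 10) + 7 = 16 + 7 = 23)
Q(T, N) = 23 + N (Q(T, N) = N + 23 = 23 + N)
Q(6, M(-5)) - K(28, -6) = (23 + 10) - (12 + 28 - 6) = 33 - 1*34 = 33 - 34 = -1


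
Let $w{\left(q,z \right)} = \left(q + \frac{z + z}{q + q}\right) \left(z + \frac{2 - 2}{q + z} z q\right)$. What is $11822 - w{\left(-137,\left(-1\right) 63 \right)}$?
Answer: $\frac{441136}{137} \approx 3220.0$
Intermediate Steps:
$w{\left(q,z \right)} = z \left(q + \frac{z}{q}\right)$ ($w{\left(q,z \right)} = \left(q + \frac{2 z}{2 q}\right) \left(z + \frac{0}{q + z} z q\right) = \left(q + 2 z \frac{1}{2 q}\right) \left(z + 0 z q\right) = \left(q + \frac{z}{q}\right) \left(z + 0 q\right) = \left(q + \frac{z}{q}\right) \left(z + 0\right) = \left(q + \frac{z}{q}\right) z = z \left(q + \frac{z}{q}\right)$)
$11822 - w{\left(-137,\left(-1\right) 63 \right)} = 11822 - \frac{\left(-1\right) 63 \left(\left(-1\right) 63 + \left(-137\right)^{2}\right)}{-137} = 11822 - \left(-63\right) \left(- \frac{1}{137}\right) \left(-63 + 18769\right) = 11822 - \left(-63\right) \left(- \frac{1}{137}\right) 18706 = 11822 - \frac{1178478}{137} = \frac{441136}{137}$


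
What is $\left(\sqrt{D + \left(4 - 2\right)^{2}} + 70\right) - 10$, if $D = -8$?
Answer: $60 + 2 i \approx 60.0 + 2.0 i$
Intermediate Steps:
$\left(\sqrt{D + \left(4 - 2\right)^{2}} + 70\right) - 10 = \left(\sqrt{-8 + \left(4 - 2\right)^{2}} + 70\right) - 10 = \left(\sqrt{-8 + 2^{2}} + 70\right) - 10 = \left(\sqrt{-8 + 4} + 70\right) - 10 = \left(\sqrt{-4} + 70\right) - 10 = \left(2 i + 70\right) - 10 = \left(70 + 2 i\right) - 10 = 60 + 2 i$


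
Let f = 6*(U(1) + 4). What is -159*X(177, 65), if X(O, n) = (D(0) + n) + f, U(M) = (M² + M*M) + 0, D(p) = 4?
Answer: -16695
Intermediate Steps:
U(M) = 2*M² (U(M) = (M² + M²) + 0 = 2*M² + 0 = 2*M²)
f = 36 (f = 6*(2*1² + 4) = 6*(2*1 + 4) = 6*(2 + 4) = 6*6 = 36)
X(O, n) = 40 + n (X(O, n) = (4 + n) + 36 = 40 + n)
-159*X(177, 65) = -159*(40 + 65) = -159*105 = -16695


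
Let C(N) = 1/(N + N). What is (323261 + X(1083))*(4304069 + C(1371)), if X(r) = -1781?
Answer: 632338150722420/457 ≈ 1.3837e+12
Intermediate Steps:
C(N) = 1/(2*N)
(323261 + X(1083))*(4304069 + C(1371)) = (323261 - 1781)*(4304069 + (1/2)/1371) = 321480*(4304069 + (1/2)*(1/1371)) = 321480*(4304069 + 1/2742) = 321480*(11801757199/2742) = 632338150722420/457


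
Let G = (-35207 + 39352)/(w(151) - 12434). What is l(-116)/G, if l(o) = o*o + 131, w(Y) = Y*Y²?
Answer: 46610434479/4145 ≈ 1.1245e+7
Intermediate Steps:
w(Y) = Y³
l(o) = 131 + o² (l(o) = o² + 131 = 131 + o²)
G = 4145/3430517 (G = (-35207 + 39352)/(151³ - 12434) = 4145/(3442951 - 12434) = 4145/3430517 ≈ 0.0012083)
l(-116)/G = (131 + (-116)²)/(4145/3430517) = (131 + 13456)*(3430517/4145) = 13587*(3430517/4145) = 46610434479/4145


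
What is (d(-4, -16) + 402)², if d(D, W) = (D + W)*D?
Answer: 232324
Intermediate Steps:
d(D, W) = D*(D + W)
(d(-4, -16) + 402)² = (-4*(-4 - 16) + 402)² = (-4*(-20) + 402)² = (80 + 402)² = 482² = 232324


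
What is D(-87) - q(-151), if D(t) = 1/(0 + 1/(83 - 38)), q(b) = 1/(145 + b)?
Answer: 271/6 ≈ 45.167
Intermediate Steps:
D(t) = 45 (D(t) = 1/(0 + 1/45) = 1/(1/45) = 45)
D(-87) - q(-151) = 45 - 1/(145 - 151) = 45 - 1/(-6) = 45 - 1*(-⅙) = 45 + ⅙ = 271/6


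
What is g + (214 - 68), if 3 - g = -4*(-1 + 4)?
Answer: 161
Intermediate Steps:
g = 15 (g = 3 - (-4)*(-1 + 4) = 3 - (-4)*3 = 3 - 1*(-12) = 3 + 12 = 15)
g + (214 - 68) = 15 + (214 - 68) = 15 + 146 = 161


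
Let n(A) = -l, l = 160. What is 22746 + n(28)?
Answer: 22586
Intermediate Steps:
n(A) = -160 (n(A) = -1*160 = -160)
22746 + n(28) = 22746 - 160 = 22586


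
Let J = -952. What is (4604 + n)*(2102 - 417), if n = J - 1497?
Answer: 3631175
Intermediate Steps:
n = -2449 (n = -952 - 1497 = -2449)
(4604 + n)*(2102 - 417) = (4604 - 2449)*(2102 - 417) = 2155*1685 = 3631175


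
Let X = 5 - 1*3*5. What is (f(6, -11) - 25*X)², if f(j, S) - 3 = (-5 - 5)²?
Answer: 124609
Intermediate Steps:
f(j, S) = 103 (f(j, S) = 3 + (-5 - 5)² = 3 + (-10)² = 3 + 100 = 103)
X = -10 (X = 5 - 3*5 = 5 - 15 = -10)
(f(6, -11) - 25*X)² = (103 - 25*(-10))² = (103 + 250)² = 353² = 124609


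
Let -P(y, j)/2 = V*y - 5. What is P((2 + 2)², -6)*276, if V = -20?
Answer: 179400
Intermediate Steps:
P(y, j) = 10 + 40*y (P(y, j) = -2*(-20*y - 5) = -2*(-5 - 20*y) = 10 + 40*y)
P((2 + 2)², -6)*276 = (10 + 40*(2 + 2)²)*276 = (10 + 40*4²)*276 = (10 + 40*16)*276 = (10 + 640)*276 = 650*276 = 179400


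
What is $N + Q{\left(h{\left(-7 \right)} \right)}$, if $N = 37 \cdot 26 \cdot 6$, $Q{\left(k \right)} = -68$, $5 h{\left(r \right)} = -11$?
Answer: $5704$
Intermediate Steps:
$h{\left(r \right)} = - \frac{11}{5}$ ($h{\left(r \right)} = \frac{1}{5} \left(-11\right) = - \frac{11}{5}$)
$N = 5772$ ($N = 962 \cdot 6 = 5772$)
$N + Q{\left(h{\left(-7 \right)} \right)} = 5772 - 68 = 5704$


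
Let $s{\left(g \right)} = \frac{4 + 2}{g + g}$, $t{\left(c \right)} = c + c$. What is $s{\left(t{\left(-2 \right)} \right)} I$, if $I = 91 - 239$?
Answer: $111$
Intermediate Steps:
$t{\left(c \right)} = 2 c$
$I = -148$ ($I = 91 - 239 = -148$)
$s{\left(g \right)} = \frac{3}{g}$ ($s{\left(g \right)} = \frac{6}{2 g} = 6 \frac{1}{2 g} = \frac{3}{g}$)
$s{\left(t{\left(-2 \right)} \right)} I = \frac{3}{2 \left(-2\right)} \left(-148\right) = \frac{3}{-4} \left(-148\right) = 3 \left(- \frac{1}{4}\right) \left(-148\right) = \left(- \frac{3}{4}\right) \left(-148\right) = 111$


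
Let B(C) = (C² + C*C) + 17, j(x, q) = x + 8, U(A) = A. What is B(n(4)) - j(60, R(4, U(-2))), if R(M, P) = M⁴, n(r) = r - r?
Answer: -51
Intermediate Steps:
n(r) = 0
j(x, q) = 8 + x
B(C) = 17 + 2*C² (B(C) = (C² + C²) + 17 = 2*C² + 17 = 17 + 2*C²)
B(n(4)) - j(60, R(4, U(-2))) = (17 + 2*0²) - (8 + 60) = (17 + 2*0) - 1*68 = (17 + 0) - 68 = 17 - 68 = -51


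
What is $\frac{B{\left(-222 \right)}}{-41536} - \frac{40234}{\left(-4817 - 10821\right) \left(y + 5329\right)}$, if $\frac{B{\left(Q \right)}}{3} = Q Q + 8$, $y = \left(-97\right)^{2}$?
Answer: $- \frac{2129983194995}{598307503024} \approx -3.56$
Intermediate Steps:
$y = 9409$
$B{\left(Q \right)} = 24 + 3 Q^{2}$ ($B{\left(Q \right)} = 3 \left(Q Q + 8\right) = 3 \left(Q^{2} + 8\right) = 3 \left(8 + Q^{2}\right) = 24 + 3 Q^{2}$)
$\frac{B{\left(-222 \right)}}{-41536} - \frac{40234}{\left(-4817 - 10821\right) \left(y + 5329\right)} = \frac{24 + 3 \left(-222\right)^{2}}{-41536} - \frac{40234}{\left(-4817 - 10821\right) \left(9409 + 5329\right)} = \left(24 + 3 \cdot 49284\right) \left(- \frac{1}{41536}\right) - \frac{40234}{\left(-15638\right) 14738} = \left(24 + 147852\right) \left(- \frac{1}{41536}\right) - \frac{40234}{-230472844} = 147876 \left(- \frac{1}{41536}\right) - - \frac{20117}{115236422} = - \frac{36969}{10384} + \frac{20117}{115236422} = - \frac{2129983194995}{598307503024}$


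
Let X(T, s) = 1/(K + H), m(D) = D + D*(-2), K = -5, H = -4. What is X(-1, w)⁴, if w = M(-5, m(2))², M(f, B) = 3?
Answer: 1/6561 ≈ 0.00015242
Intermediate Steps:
m(D) = -D (m(D) = D - 2*D = -D)
w = 9 (w = 3² = 9)
X(T, s) = -⅑ (X(T, s) = 1/(-5 - 4) = 1/(-9) = -⅑)
X(-1, w)⁴ = (-⅑)⁴ = 1/6561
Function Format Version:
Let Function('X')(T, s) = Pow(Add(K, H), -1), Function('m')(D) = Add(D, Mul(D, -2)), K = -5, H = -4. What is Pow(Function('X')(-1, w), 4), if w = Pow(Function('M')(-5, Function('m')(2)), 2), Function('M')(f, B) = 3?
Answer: Rational(1, 6561) ≈ 0.00015242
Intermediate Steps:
Function('m')(D) = Mul(-1, D) (Function('m')(D) = Add(D, Mul(-2, D)) = Mul(-1, D))
w = 9 (w = Pow(3, 2) = 9)
Function('X')(T, s) = Rational(-1, 9) (Function('X')(T, s) = Pow(Add(-5, -4), -1) = Pow(-9, -1) = Rational(-1, 9))
Pow(Function('X')(-1, w), 4) = Pow(Rational(-1, 9), 4) = Rational(1, 6561)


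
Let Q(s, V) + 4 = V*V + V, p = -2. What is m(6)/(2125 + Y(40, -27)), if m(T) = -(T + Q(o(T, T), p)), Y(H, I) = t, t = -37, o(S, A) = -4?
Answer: -1/522 ≈ -0.0019157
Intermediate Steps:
Q(s, V) = -4 + V + V**2 (Q(s, V) = -4 + (V*V + V) = -4 + (V**2 + V) = -4 + (V + V**2) = -4 + V + V**2)
Y(H, I) = -37
m(T) = 2 - T (m(T) = -(T + (-4 - 2 + (-2)**2)) = -(T + (-4 - 2 + 4)) = -(T - 2) = -(-2 + T) = 2 - T)
m(6)/(2125 + Y(40, -27)) = (2 - 1*6)/(2125 - 37) = (2 - 6)/2088 = (1/2088)*(-4) = -1/522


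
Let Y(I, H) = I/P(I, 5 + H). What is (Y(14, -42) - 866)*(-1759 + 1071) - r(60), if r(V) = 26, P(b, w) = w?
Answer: 22053566/37 ≈ 5.9604e+5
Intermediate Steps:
Y(I, H) = I/(5 + H)
(Y(14, -42) - 866)*(-1759 + 1071) - r(60) = (14/(5 - 42) - 866)*(-1759 + 1071) - 1*26 = (14/(-37) - 866)*(-688) - 26 = (14*(-1/37) - 866)*(-688) - 26 = (-14/37 - 866)*(-688) - 26 = -32056/37*(-688) - 26 = 22054528/37 - 26 = 22053566/37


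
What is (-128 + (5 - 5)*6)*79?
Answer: -10112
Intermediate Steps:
(-128 + (5 - 5)*6)*79 = (-128 + 0*6)*79 = (-128 + 0)*79 = -128*79 = -10112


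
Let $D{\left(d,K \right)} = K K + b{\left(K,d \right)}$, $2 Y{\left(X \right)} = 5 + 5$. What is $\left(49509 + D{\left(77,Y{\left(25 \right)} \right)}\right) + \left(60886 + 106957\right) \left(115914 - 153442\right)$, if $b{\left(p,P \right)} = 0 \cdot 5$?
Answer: $-6298762570$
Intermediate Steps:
$b{\left(p,P \right)} = 0$
$Y{\left(X \right)} = 5$ ($Y{\left(X \right)} = \frac{5 + 5}{2} = \frac{1}{2} \cdot 10 = 5$)
$D{\left(d,K \right)} = K^{2}$ ($D{\left(d,K \right)} = K K + 0 = K^{2} + 0 = K^{2}$)
$\left(49509 + D{\left(77,Y{\left(25 \right)} \right)}\right) + \left(60886 + 106957\right) \left(115914 - 153442\right) = \left(49509 + 5^{2}\right) + \left(60886 + 106957\right) \left(115914 - 153442\right) = \left(49509 + 25\right) + 167843 \left(-37528\right) = 49534 - 6298812104 = -6298762570$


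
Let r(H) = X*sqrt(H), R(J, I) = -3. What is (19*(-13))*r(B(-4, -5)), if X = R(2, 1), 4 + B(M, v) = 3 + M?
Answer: 741*I*sqrt(5) ≈ 1656.9*I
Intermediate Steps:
B(M, v) = -1 + M (B(M, v) = -4 + (3 + M) = -1 + M)
X = -3
r(H) = -3*sqrt(H)
(19*(-13))*r(B(-4, -5)) = (19*(-13))*(-3*sqrt(-1 - 4)) = -(-741)*sqrt(-5) = -(-741)*I*sqrt(5) = 741*I*sqrt(5)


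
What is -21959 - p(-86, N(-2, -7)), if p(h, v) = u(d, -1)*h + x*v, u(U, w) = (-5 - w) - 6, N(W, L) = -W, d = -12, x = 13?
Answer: -22845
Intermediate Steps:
u(U, w) = -11 - w
p(h, v) = -10*h + 13*v (p(h, v) = (-11 - 1*(-1))*h + 13*v = (-11 + 1)*h + 13*v = -10*h + 13*v)
-21959 - p(-86, N(-2, -7)) = -21959 - (-10*(-86) + 13*(-1*(-2))) = -21959 - (860 + 13*2) = -21959 - (860 + 26) = -21959 - 1*886 = -21959 - 886 = -22845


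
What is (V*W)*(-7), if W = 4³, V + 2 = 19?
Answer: -7616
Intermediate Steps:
V = 17 (V = -2 + 19 = 17)
W = 64
(V*W)*(-7) = (17*64)*(-7) = 1088*(-7) = -7616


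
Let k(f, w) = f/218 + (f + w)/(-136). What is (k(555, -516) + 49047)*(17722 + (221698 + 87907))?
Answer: 2183499969651/136 ≈ 1.6055e+10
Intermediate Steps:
k(f, w) = -41*f/14824 - w/136 (k(f, w) = f*(1/218) + (f + w)*(-1/136) = f/218 + (-f/136 - w/136) = -41*f/14824 - w/136)
(k(555, -516) + 49047)*(17722 + (221698 + 87907)) = ((-41/14824*555 - 1/136*(-516)) + 49047)*(17722 + (221698 + 87907)) = ((-22755/14824 + 129/34) + 49047)*(17722 + 309605) = (33489/14824 + 49047)*327327 = (727106217/14824)*327327 = 2183499969651/136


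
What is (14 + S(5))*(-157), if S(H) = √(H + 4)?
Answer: -2669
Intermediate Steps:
S(H) = √(4 + H)
(14 + S(5))*(-157) = (14 + √(4 + 5))*(-157) = (14 + √9)*(-157) = (14 + 3)*(-157) = 17*(-157) = -2669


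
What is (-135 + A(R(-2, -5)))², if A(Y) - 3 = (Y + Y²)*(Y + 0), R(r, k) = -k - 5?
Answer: 17424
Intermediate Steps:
R(r, k) = -5 - k
A(Y) = 3 + Y*(Y + Y²) (A(Y) = 3 + (Y + Y²)*(Y + 0) = 3 + (Y + Y²)*Y = 3 + Y*(Y + Y²))
(-135 + A(R(-2, -5)))² = (-135 + (3 + (-5 - 1*(-5))² + (-5 - 1*(-5))³))² = (-135 + (3 + (-5 + 5)² + (-5 + 5)³))² = (-135 + (3 + 0² + 0³))² = (-135 + (3 + 0 + 0))² = (-135 + 3)² = (-132)² = 17424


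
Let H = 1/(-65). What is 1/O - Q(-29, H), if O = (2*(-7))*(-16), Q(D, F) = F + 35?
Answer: -509311/14560 ≈ -34.980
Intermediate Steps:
H = -1/65 ≈ -0.015385
Q(D, F) = 35 + F
O = 224 (O = -14*(-16) = 224)
1/O - Q(-29, H) = 1/224 - (35 - 1/65) = 1/224 - 1*2274/65 = 1/224 - 2274/65 = -509311/14560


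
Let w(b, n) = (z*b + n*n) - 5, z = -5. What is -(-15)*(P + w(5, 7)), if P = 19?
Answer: 570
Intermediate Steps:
w(b, n) = -5 + n² - 5*b (w(b, n) = (-5*b + n*n) - 5 = (-5*b + n²) - 5 = (n² - 5*b) - 5 = -5 + n² - 5*b)
-(-15)*(P + w(5, 7)) = -(-15)*(19 + (-5 + 7² - 5*5)) = -(-15)*(19 + (-5 + 49 - 25)) = -(-15)*(19 + 19) = -(-15)*38 = -1*(-570) = 570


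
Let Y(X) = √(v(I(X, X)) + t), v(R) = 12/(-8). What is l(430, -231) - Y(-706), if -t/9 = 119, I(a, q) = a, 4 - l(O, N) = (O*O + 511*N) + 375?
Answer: -67230 - I*√4290/2 ≈ -67230.0 - 32.749*I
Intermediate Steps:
l(O, N) = -371 - O² - 511*N (l(O, N) = 4 - ((O*O + 511*N) + 375) = 4 - ((O² + 511*N) + 375) = 4 - (375 + O² + 511*N) = 4 + (-375 - O² - 511*N) = -371 - O² - 511*N)
v(R) = -3/2 (v(R) = 12*(-⅛) = -3/2)
t = -1071 (t = -9*119 = -1071)
Y(X) = I*√4290/2 (Y(X) = √(-3/2 - 1071) = √(-2145/2) = I*√4290/2)
l(430, -231) - Y(-706) = (-371 - 1*430² - 511*(-231)) - I*√4290/2 = (-371 - 1*184900 + 118041) - I*√4290/2 = (-371 - 184900 + 118041) - I*√4290/2 = -67230 - I*√4290/2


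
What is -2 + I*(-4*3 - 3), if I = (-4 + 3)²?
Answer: -17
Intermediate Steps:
I = 1 (I = (-1)² = 1)
-2 + I*(-4*3 - 3) = -2 + 1*(-4*3 - 3) = -2 + 1*(-12 - 3) = -2 + 1*(-15) = -2 - 15 = -17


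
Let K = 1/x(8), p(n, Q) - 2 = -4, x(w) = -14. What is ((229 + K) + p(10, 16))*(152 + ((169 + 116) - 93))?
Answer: 546444/7 ≈ 78063.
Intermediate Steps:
p(n, Q) = -2 (p(n, Q) = 2 - 4 = -2)
K = -1/14 (K = 1/(-14) = -1/14 ≈ -0.071429)
((229 + K) + p(10, 16))*(152 + ((169 + 116) - 93)) = ((229 - 1/14) - 2)*(152 + ((169 + 116) - 93)) = (3205/14 - 2)*(152 + (285 - 93)) = 3177*(152 + 192)/14 = (3177/14)*344 = 546444/7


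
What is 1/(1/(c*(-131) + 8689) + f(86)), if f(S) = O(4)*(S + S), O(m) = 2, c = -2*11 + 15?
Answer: 9606/3304465 ≈ 0.0029070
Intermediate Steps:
c = -7 (c = -22 + 15 = -7)
f(S) = 4*S (f(S) = 2*(S + S) = 2*(2*S) = 4*S)
1/(1/(c*(-131) + 8689) + f(86)) = 1/(1/(-7*(-131) + 8689) + 4*86) = 1/(1/(917 + 8689) + 344) = 1/(1/9606 + 344) = 1/(3304465/9606) = 9606/3304465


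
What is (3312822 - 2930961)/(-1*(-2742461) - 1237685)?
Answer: 127287/501592 ≈ 0.25377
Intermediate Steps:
(3312822 - 2930961)/(-1*(-2742461) - 1237685) = 381861/(2742461 - 1237685) = 381861/1504776 = 381861*(1/1504776) = 127287/501592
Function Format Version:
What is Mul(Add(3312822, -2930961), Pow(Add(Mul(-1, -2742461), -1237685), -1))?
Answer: Rational(127287, 501592) ≈ 0.25377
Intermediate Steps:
Mul(Add(3312822, -2930961), Pow(Add(Mul(-1, -2742461), -1237685), -1)) = Mul(381861, Pow(Add(2742461, -1237685), -1)) = Mul(381861, Pow(1504776, -1)) = Mul(381861, Rational(1, 1504776)) = Rational(127287, 501592)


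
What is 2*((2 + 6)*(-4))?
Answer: -64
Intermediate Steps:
2*((2 + 6)*(-4)) = 2*(8*(-4)) = 2*(-32) = -64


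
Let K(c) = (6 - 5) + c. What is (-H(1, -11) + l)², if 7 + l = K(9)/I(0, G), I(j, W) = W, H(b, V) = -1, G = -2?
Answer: 121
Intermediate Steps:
K(c) = 1 + c
l = -12 (l = -7 + (1 + 9)/(-2) = -7 + 10*(-½) = -7 - 5 = -12)
(-H(1, -11) + l)² = (-1*(-1) - 12)² = (1 - 12)² = (-11)² = 121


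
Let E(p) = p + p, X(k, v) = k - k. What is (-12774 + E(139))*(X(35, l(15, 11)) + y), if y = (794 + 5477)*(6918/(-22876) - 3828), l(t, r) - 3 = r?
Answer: 1715671555192584/5719 ≈ 2.9999e+11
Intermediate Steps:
l(t, r) = 3 + r
X(k, v) = 0
y = -274595319333/11438 (y = 6271*(6918*(-1/22876) - 3828) = 6271*(-3459/11438 - 3828) = 6271*(-43788123/11438) = -274595319333/11438 ≈ -2.4007e+7)
E(p) = 2*p
(-12774 + E(139))*(X(35, l(15, 11)) + y) = (-12774 + 2*139)*(0 - 274595319333/11438) = (-12774 + 278)*(-274595319333/11438) = -12496*(-274595319333/11438) = 1715671555192584/5719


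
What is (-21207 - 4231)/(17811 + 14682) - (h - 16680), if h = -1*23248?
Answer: 1297355066/32493 ≈ 39927.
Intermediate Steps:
h = -23248
(-21207 - 4231)/(17811 + 14682) - (h - 16680) = (-21207 - 4231)/(17811 + 14682) - (-23248 - 16680) = -25438/32493 - 1*(-39928) = -25438*1/32493 + 39928 = -25438/32493 + 39928 = 1297355066/32493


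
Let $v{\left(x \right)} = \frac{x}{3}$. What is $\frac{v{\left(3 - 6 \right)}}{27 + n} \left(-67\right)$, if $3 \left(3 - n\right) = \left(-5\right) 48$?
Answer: $\frac{67}{110} \approx 0.60909$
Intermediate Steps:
$v{\left(x \right)} = \frac{x}{3}$ ($v{\left(x \right)} = x \frac{1}{3} = \frac{x}{3}$)
$n = 83$ ($n = 3 - \frac{\left(-5\right) 48}{3} = 3 - -80 = 3 + 80 = 83$)
$\frac{v{\left(3 - 6 \right)}}{27 + n} \left(-67\right) = \frac{\frac{1}{3} \left(3 - 6\right)}{27 + 83} \left(-67\right) = \frac{\frac{1}{3} \left(-3\right)}{110} \left(-67\right) = \left(-1\right) \frac{1}{110} \left(-67\right) = \left(- \frac{1}{110}\right) \left(-67\right) = \frac{67}{110}$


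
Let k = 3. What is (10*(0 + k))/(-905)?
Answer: -6/181 ≈ -0.033149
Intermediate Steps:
(10*(0 + k))/(-905) = (10*(0 + 3))/(-905) = (10*3)*(-1/905) = 30*(-1/905) = -6/181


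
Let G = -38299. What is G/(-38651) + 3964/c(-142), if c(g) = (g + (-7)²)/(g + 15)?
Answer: 19461557435/3594543 ≈ 5414.2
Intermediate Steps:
c(g) = (49 + g)/(15 + g) (c(g) = (g + 49)/(15 + g) = (49 + g)/(15 + g))
G/(-38651) + 3964/c(-142) = -38299/(-38651) + 3964/(((49 - 142)/(15 - 142))) = -38299*(-1/38651) + 3964/((-93/(-127))) = 38299/38651 + 3964/((-1/127*(-93))) = 38299/38651 + 3964/(93/127) = 38299/38651 + 3964*(127/93) = 38299/38651 + 503428/93 = 19461557435/3594543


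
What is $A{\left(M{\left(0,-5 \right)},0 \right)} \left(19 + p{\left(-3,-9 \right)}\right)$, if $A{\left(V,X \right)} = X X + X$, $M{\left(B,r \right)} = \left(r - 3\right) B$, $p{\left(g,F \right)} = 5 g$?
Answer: $0$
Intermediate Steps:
$M{\left(B,r \right)} = B \left(-3 + r\right)$ ($M{\left(B,r \right)} = \left(-3 + r\right) B = B \left(-3 + r\right)$)
$A{\left(V,X \right)} = X + X^{2}$ ($A{\left(V,X \right)} = X^{2} + X = X + X^{2}$)
$A{\left(M{\left(0,-5 \right)},0 \right)} \left(19 + p{\left(-3,-9 \right)}\right) = 0 \left(1 + 0\right) \left(19 + 5 \left(-3\right)\right) = 0 \cdot 1 \left(19 - 15\right) = 0 \cdot 4 = 0$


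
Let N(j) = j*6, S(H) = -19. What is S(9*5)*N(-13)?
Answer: 1482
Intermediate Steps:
N(j) = 6*j
S(9*5)*N(-13) = -114*(-13) = -19*(-78) = 1482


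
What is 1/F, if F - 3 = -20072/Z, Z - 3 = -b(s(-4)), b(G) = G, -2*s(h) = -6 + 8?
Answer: -1/5015 ≈ -0.00019940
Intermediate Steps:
s(h) = -1 (s(h) = -(-6 + 8)/2 = -½*2 = -1)
Z = 4 (Z = 3 - 1*(-1) = 3 + 1 = 4)
F = -5015 (F = 3 - 20072/4 = 3 - 20072*¼ = 3 - 5018 = -5015)
1/F = 1/(-5015) = -1/5015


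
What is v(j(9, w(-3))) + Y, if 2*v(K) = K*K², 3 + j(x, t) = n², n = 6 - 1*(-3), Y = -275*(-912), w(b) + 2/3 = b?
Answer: 488076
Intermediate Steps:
w(b) = -⅔ + b
Y = 250800
n = 9 (n = 6 + 3 = 9)
j(x, t) = 78 (j(x, t) = -3 + 9² = -3 + 81 = 78)
v(K) = K³/2 (v(K) = (K*K²)/2 = K³/2)
v(j(9, w(-3))) + Y = (½)*78³ + 250800 = (½)*474552 + 250800 = 237276 + 250800 = 488076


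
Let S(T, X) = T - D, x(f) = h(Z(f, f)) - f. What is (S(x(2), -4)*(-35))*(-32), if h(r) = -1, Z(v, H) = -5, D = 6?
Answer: -10080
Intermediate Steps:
x(f) = -1 - f
S(T, X) = -6 + T (S(T, X) = T - 1*6 = T - 6 = -6 + T)
(S(x(2), -4)*(-35))*(-32) = ((-6 + (-1 - 1*2))*(-35))*(-32) = ((-6 + (-1 - 2))*(-35))*(-32) = ((-6 - 3)*(-35))*(-32) = -9*(-35)*(-32) = 315*(-32) = -10080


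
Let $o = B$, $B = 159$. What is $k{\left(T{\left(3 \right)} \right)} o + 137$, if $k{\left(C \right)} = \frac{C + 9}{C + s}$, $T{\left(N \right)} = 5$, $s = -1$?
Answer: $\frac{1387}{2} \approx 693.5$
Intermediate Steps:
$o = 159$
$k{\left(C \right)} = \frac{9 + C}{-1 + C}$ ($k{\left(C \right)} = \frac{C + 9}{C - 1} = \frac{9 + C}{-1 + C}$)
$k{\left(T{\left(3 \right)} \right)} o + 137 = \frac{9 + 5}{-1 + 5} \cdot 159 + 137 = \frac{1}{4} \cdot 14 \cdot 159 + 137 = \frac{7}{2} \cdot 159 + 137 = \frac{1113}{2} + 137 = \frac{1387}{2}$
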